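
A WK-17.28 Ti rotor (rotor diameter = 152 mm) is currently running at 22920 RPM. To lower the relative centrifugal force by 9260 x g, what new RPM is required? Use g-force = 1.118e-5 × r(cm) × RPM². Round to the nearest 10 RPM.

N₂ ≈ 20400 RPM

r = 152 mm / 2 = 76 mm = 7.6 cm
Current RCF = 1.118 × 10⁻⁵ × 7.6 × (22920)² = 1.118 × 10⁻⁵ × 7.6 × 525,326,400 ≈ 44,635.9 × g
Target RCF = 44,635.9 − 9,260 = 35,375.9 × g
N² = 35,375.9 / (8.4968 × 10⁻⁵) = 416,343,800
N ≈ √416,343,800 ≈ 20,404.5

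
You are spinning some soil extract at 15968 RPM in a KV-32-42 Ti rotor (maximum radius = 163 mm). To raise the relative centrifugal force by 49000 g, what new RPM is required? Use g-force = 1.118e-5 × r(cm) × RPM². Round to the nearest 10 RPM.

r = 163 mm = 16.3 cm
Current RCF = 1.118 × 10⁻⁵ × 16.3 × (15968)² = 1.118 × 10⁻⁵ × 16.3 × 254,977,024 ≈ 46,465.5 × g
Target RCF = 46,465.5 + 49,000 = 95,465.5 × g
N² = 95,465.5 / (18.2234 × 10⁻⁵) = 523,862,177
N ≈ √523,862,177 ≈ 22,888.0

N₂ ≈ 22890 RPM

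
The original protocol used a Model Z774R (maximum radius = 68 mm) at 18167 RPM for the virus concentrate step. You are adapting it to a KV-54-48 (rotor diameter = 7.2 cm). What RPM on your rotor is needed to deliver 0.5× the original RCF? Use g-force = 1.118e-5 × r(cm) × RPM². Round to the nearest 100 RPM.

Original rotor: r = 68 mm = 6.8 cm
RCF_original = 1.118 × 10⁻⁵ × 6.8 × (18167)² = 1.118 × 10⁻⁵ × 6.8 × 330,039,889 ≈ 25,091 × g
Target RCF = 0.5 × 25,091 ≈ 12,545.5 × g
Your rotor: r = 7.2 / 2 = 3.6 cm
12,545.5 = 1.118 × 10⁻⁵ × 3.6 × N²
N² = 12,545.5 / (4.0248 × 10⁻⁵) = 311,704,929
N ≈ √311,704,929 ≈ 17,655.2

17700 RPM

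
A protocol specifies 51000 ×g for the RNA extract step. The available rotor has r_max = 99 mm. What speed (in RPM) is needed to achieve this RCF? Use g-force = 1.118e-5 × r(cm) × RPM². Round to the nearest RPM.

r = 99 mm = 9.9 cm
RCF = 1.118 × 10⁻⁵ × r × N²
51,000 = 1.118 × 10⁻⁵ × 9.9 × N²
N² = 51,000 / (11.0682 × 10⁻⁵) = 460,779,531
N ≈ √460,779,531 ≈ 21,465.8

21466 RPM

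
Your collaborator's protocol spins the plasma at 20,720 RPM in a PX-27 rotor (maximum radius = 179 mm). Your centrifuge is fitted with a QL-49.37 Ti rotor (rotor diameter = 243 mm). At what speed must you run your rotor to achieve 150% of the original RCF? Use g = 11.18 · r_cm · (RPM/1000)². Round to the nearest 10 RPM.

30800 RPM

Original rotor: r = 179 mm = 17.9 cm
RCF_original = 11.18 × 17.9 × (20.72)² = 11.18 × 17.9 × 429.3184 ≈ 85,916.1 × g
Target RCF = 1.5 × 85,916.1 ≈ 128,874.2 × g
Your rotor: r = 243 mm / 2 = 121.5 mm = 12.15 cm
128,874.2 = 11.18 × 12.15 × (N/1000)²
(N/1000)² = 128,874.2 / 135.837 = 948.7415
N = 1000 × √948.7415 ≈ 30,801.6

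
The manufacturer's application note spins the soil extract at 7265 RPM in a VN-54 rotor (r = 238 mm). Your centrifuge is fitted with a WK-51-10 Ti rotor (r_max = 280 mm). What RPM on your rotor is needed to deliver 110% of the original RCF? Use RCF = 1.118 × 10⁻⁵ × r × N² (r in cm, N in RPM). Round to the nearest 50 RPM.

7000 RPM

Original rotor: r = 238 mm = 23.8 cm
RCF = 1.118 × 10⁻⁵ × r × N²
RCF_original = 1.118 × 10⁻⁵ × 23.8 × (7265)² = 1.118 × 10⁻⁵ × 23.8 × 52,780,225 ≈ 14,044 × g
Target RCF = 1.1 × 14,044 ≈ 15,448.4 × g
Your rotor: r = 280 mm = 28.0 cm
15,448.4 = 1.118 × 10⁻⁵ × 28 × N²
N² = 15,448.4 / (31.304 × 10⁻⁵) = 49,349,604
N ≈ √49,349,604 ≈ 7,024.9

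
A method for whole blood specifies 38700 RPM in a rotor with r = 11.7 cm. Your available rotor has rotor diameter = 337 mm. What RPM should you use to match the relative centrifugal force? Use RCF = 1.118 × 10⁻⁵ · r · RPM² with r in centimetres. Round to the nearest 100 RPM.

32200 RPM

RCF_original = 1.118 × 10⁻⁵ × 11.7 × (38700)² = 1.118 × 10⁻⁵ × 11.7 × 1,497,690,000 ≈ 195,906.8 × g
Your rotor: r = 337 mm / 2 = 168.5 mm = 16.85 cm
195,906.8 = 1.118 × 10⁻⁵ × 16.85 × N²
N² = 195,906.8 / (18.8383 × 10⁻⁵) = 1,039,938,848
N ≈ √1,039,938,848 ≈ 32,248.1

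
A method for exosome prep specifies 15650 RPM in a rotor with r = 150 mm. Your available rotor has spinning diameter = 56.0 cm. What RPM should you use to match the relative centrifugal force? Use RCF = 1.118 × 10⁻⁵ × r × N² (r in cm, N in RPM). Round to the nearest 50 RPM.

Original rotor: r = 150 mm = 15.0 cm
RCF_original = 1.118 × 10⁻⁵ × 15 × (15650)² = 1.118 × 10⁻⁵ × 15 × 244,922,500 ≈ 41,073.5 × g
Your rotor: r = 56.0 / 2 = 28 cm
41,073.5 = 1.118 × 10⁻⁵ × 28 × N²
N² = 41,073.5 / (31.304 × 10⁻⁵) = 131,208,472
N ≈ √131,208,472 ≈ 11,454.6

11450 RPM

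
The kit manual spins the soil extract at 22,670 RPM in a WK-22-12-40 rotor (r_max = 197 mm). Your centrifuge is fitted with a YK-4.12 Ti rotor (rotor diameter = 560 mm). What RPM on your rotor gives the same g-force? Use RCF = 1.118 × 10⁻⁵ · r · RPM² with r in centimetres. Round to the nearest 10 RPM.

Original rotor: r = 197 mm = 19.7 cm
RCF = 1.118 × 10⁻⁵ × r × N²
RCF_original = 1.118 × 10⁻⁵ × 19.7 × (22670)² = 1.118 × 10⁻⁵ × 19.7 × 513,928,900 ≈ 113,190.8 × g
Your rotor: r = 560 mm / 2 = 280 mm = 28 cm
113,190.8 = 1.118 × 10⁻⁵ × 28 × N²
N² = 113,190.8 / (31.304 × 10⁻⁵) = 361,585,740
N ≈ √361,585,740 ≈ 19,015.4

≈ 19020 RPM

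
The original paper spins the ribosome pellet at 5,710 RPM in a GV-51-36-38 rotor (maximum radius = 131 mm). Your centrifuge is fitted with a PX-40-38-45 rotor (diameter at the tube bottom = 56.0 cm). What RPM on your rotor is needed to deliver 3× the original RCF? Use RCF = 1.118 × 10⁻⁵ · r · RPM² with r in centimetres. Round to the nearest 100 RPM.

6800 RPM

Original rotor: r = 131 mm = 13.1 cm
RCF = 1.118 × 10⁻⁵ × r × N²
RCF_original = 1.118 × 10⁻⁵ × 13.1 × (5710)² = 1.118 × 10⁻⁵ × 13.1 × 32,604,100 ≈ 4,775.1 × g
Target RCF = 3 × 4,775.1 ≈ 14,325.3 × g
Your rotor: r = 56.0 / 2 = 28 cm
14,325.3 = 1.118 × 10⁻⁵ × 28 × N²
N² = 14,325.3 / (31.304 × 10⁻⁵) = 45,761,883
N ≈ √45,761,883 ≈ 6,764.8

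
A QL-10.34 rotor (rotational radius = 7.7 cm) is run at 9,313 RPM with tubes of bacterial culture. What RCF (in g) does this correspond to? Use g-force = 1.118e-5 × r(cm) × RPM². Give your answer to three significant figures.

RCF = 1.118 × 10⁻⁵ × r × N²
RCF = 1.118 × 10⁻⁵ × 7.7 × (9313)² = 1.118 × 10⁻⁵ × 7.7 × 86,731,969 ≈ 7,466.4 × g

RCF ≈ 7470 g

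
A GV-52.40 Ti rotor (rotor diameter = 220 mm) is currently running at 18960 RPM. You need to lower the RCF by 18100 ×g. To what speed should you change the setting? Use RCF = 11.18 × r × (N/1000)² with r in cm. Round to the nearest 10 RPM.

14570 RPM

r = 220 mm / 2 = 110 mm = 11 cm
Current RCF = 11.18 × 11 × (18.96)² = 11.18 × 11 × 359.4816 ≈ 44,209 × g
Target RCF = 44,209 − 18,100 = 26,109 × g
(N/1000)² = 26,109 / 122.98 = 212.3028
N = 1000 × √212.3028 ≈ 14,570.6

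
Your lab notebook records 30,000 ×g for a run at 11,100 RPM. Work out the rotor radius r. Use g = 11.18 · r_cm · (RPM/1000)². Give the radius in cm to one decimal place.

21.8 cm

RCF = 11.18 × r × (N/1000)²
30000 = 11.18 × r × (11.1)²
r = 30000 / (11.18 × 123.21) = 30000 / 1377.488 ≈ 21.779 cm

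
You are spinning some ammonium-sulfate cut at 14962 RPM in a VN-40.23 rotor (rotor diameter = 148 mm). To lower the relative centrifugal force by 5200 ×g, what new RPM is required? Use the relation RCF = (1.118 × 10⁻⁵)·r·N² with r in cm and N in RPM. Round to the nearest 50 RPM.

≈ 12700 RPM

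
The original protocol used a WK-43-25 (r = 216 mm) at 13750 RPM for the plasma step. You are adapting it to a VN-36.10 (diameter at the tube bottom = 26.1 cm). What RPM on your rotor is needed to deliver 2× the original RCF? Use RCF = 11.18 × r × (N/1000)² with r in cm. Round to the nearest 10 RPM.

Original rotor: r = 216 mm = 21.6 cm
RCF_original = 11.18 × 21.6 × (13.75)² = 11.18 × 21.6 × 189.0625 ≈ 45,656.3 × g
Target RCF = 2 × 45,656.3 ≈ 91,312.6 × g
Your rotor: r = 26.1 / 2 = 13.05 cm
91,312.6 = 11.18 × 13.05 × (N/1000)²
(N/1000)² = 91,312.6 / 145.899 = 625.8617
N = 1000 × √625.8617 ≈ 25,017.2

25020 RPM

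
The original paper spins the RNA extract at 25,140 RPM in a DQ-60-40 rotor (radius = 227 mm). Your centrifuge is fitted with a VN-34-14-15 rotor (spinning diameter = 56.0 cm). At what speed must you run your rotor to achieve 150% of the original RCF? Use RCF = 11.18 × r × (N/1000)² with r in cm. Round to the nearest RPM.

Original rotor: r = 227 mm = 22.7 cm
RCF = 11.18 × r × (N/1000)²
RCF_original = 11.18 × 22.7 × (25.14)² = 11.18 × 22.7 × 632.0196 ≈ 160,397.7 × g
Target RCF = 1.5 × 160,397.7 ≈ 240,596.6 × g
Your rotor: r = 56.0 / 2 = 28 cm
240,596.6 = 11.18 × 28 × (N/1000)²
(N/1000)² = 240,596.6 / 313.04 = 768.581
N = 1000 × √768.581 ≈ 27,723.3

≈ 27723 RPM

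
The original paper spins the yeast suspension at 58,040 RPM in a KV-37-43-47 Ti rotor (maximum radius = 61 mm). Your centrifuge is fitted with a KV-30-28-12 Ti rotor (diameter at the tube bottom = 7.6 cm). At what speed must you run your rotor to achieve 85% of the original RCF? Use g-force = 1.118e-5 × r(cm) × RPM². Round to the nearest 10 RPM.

Original rotor: r = 61 mm = 6.1 cm
RCF_original = 1.118 × 10⁻⁵ × 6.1 × (58040)² = 1.118 × 10⁻⁵ × 6.1 × 3,368,641,600 ≈ 229,734.6 × g
Target RCF = 0.85 × 229,734.6 ≈ 195,274.4 × g
Your rotor: r = 7.6 / 2 = 3.8 cm
195,274.4 = 1.118 × 10⁻⁵ × 3.8 × N²
N² = 195,274.4 / (4.2484 × 10⁻⁵) = 4,596,422,182
N ≈ √4,596,422,182 ≈ 67,796.9

≈ 67800 RPM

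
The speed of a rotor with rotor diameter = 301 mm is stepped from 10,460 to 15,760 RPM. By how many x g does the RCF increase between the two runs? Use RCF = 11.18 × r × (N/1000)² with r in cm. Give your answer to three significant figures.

≈ 23400 x g

r = 301 mm / 2 = 150.5 mm = 15.05 cm
RCF₁ = 11.18 × 15.05 × (10.46)² = 11.18 × 15.05 × 109.4116 ≈ 18,409.5 × g
RCF₂ = 11.18 × 15.05 × (15.76)² = 11.18 × 15.05 × 248.3776 ≈ 41,791.8 × g
Increase = 41,791.8 − 18,409.5 = 23,382.3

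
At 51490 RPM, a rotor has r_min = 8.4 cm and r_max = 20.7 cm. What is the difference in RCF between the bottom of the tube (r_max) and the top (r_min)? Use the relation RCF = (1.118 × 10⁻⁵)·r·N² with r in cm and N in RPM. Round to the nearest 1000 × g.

ΔRCF ≈ 365000 x g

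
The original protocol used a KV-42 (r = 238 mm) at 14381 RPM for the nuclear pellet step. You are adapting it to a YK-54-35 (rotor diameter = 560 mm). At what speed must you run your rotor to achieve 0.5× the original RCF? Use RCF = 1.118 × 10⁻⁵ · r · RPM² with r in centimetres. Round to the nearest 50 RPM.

Original rotor: r = 238 mm = 23.8 cm
RCF = 1.118 × 10⁻⁵ × r × N²
RCF_original = 1.118 × 10⁻⁵ × 23.8 × (14381)² = 1.118 × 10⁻⁵ × 23.8 × 206,813,161 ≈ 55,029.7 × g
Target RCF = 0.5 × 55,029.7 ≈ 27,514.8 × g
Your rotor: r = 560 mm / 2 = 280 mm = 28 cm
27,514.8 = 1.118 × 10⁻⁵ × 28 × N²
N² = 27,514.8 / (31.304 × 10⁻⁵) = 87,895,477
N ≈ √87,895,477 ≈ 9,375.3

9400 RPM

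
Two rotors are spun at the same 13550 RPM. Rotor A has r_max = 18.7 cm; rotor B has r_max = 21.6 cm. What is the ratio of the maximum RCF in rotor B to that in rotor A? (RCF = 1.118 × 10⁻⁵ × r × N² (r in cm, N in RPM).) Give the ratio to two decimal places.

1.16

At fixed N, RCF ∝ r, so RCF_B/RCF_A = r_B/r_A = 21.6 / 18.7 = 1.1551.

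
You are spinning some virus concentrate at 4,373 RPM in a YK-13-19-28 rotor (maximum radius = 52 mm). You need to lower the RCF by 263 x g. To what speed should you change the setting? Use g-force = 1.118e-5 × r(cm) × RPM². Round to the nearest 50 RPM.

r = 52 mm = 5.2 cm
Current RCF = 1.118 × 10⁻⁵ × 5.2 × (4373)² = 1.118 × 10⁻⁵ × 5.2 × 19,123,129 ≈ 1,111.7 × g
Target RCF = 1,111.7 − 263 = 848.7 × g
N² = 848.7 / (5.8136 × 10⁻⁵) = 14,598,528
N ≈ √14,598,528 ≈ 3,820.8

≈ 3800 RPM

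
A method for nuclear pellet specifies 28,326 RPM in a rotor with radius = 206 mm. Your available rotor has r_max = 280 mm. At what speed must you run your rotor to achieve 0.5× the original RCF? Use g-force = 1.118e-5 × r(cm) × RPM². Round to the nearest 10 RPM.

17180 RPM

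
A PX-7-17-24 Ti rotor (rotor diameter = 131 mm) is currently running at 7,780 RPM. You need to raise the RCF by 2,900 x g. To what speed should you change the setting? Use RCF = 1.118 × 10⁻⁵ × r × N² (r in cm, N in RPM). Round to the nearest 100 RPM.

r = 131 mm / 2 = 65.5 mm = 6.55 cm
Current RCF = 1.118 × 10⁻⁵ × 6.55 × (7780)² = 1.118 × 10⁻⁵ × 6.55 × 60,528,400 ≈ 4,432.4 × g
Target RCF = 4,432.4 + 2,900 = 7,332.4 × g
N² = 7,332.4 / (7.3229 × 10⁻⁵) = 100,129,730
N ≈ √100,129,730 ≈ 10,006.5

10000 RPM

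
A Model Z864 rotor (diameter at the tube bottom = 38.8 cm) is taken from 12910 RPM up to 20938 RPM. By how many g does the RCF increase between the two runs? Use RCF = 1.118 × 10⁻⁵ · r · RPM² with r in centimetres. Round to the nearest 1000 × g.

59000 g

r = 38.8 / 2 = 19.4 cm
RCF₁ = 1.118 × 10⁻⁵ × 19.4 × (12910)² = 1.118 × 10⁻⁵ × 19.4 × 166,668,100 ≈ 36,149 × g
RCF₂ = 1.118 × 10⁻⁵ × 19.4 × (20938)² = 1.118 × 10⁻⁵ × 19.4 × 438,399,844 ≈ 95,085.4 × g
Increase = 95,085.4 − 36,149 = 58,936.4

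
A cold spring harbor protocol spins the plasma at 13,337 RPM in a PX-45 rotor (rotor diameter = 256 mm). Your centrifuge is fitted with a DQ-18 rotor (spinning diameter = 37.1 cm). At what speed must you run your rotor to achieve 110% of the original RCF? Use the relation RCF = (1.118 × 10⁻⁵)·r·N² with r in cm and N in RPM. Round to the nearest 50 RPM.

11600 RPM

Original rotor: r = 256 mm / 2 = 128 mm = 12.8 cm
RCF_original = 1.118 × 10⁻⁵ × 12.8 × (13337)² = 1.118 × 10⁻⁵ × 12.8 × 177,875,569 ≈ 25,454.7 × g
Target RCF = 1.1 × 25,454.7 ≈ 28,000.2 × g
Your rotor: r = 37.1 / 2 = 18.55 cm
28,000.2 = 1.118 × 10⁻⁵ × 18.55 × N²
N² = 28,000.2 / (20.7389 × 10⁻⁵) = 135,012,947
N ≈ √135,012,947 ≈ 11,619.5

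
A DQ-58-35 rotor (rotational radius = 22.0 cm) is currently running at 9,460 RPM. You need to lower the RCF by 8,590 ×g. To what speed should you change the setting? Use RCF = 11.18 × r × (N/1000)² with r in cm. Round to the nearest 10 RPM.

7390 RPM

Current RCF = 11.18 × 22 × (9.46)² = 11.18 × 22 × 89.4916 ≈ 22,011.4 × g
Target RCF = 22,011.4 − 8,590 = 13,421.4 × g
(N/1000)² = 13,421.4 / 245.96 = 54.56741
N = 1000 × √54.56741 ≈ 7,387.0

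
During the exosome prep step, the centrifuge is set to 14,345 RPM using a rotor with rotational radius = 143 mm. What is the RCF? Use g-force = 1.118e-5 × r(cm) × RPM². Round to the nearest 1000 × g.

33000 g

r = 143 mm = 14.3 cm
RCF = 1.118 × 10⁻⁵ × r × N²
RCF = 1.118 × 10⁻⁵ × 14.3 × (14345)² = 1.118 × 10⁻⁵ × 14.3 × 205,779,025 ≈ 32,898.7 × g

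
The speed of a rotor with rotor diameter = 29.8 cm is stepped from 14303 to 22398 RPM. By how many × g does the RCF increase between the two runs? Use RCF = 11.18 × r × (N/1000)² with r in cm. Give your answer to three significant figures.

r = 29.8 / 2 = 14.9 cm
RCF₁ = 11.18 × 14.9 × (14.303)² = 11.18 × 14.9 × 204.575809 ≈ 34,078.6 × g
RCF₂ = 11.18 × 14.9 × (22.398)² = 11.18 × 14.9 × 501.670404 ≈ 83,569.3 × g
Increase = 83,569.3 − 34,078.6 = 49,490.7

≈ 49500 × g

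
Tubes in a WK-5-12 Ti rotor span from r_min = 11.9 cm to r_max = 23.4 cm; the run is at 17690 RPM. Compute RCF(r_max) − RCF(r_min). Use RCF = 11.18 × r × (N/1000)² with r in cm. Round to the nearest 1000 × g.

RCF_max = 11.18 × 23.4 × (17.69)² = 11.18 × 23.4 × 312.9361 ≈ 81,867.8 × g
RCF_min = 11.18 × 11.9 × (17.69)² = 11.18 × 11.9 × 312.9361 ≈ 41,633.6 × g
ΔRCF = 81,867.8 − 41,633.6 = 40,234.2

40000 ×g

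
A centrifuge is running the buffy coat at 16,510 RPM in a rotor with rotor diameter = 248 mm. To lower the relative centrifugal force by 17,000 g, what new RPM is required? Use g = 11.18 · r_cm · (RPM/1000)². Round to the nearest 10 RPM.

r = 248 mm / 2 = 124 mm = 12.4 cm
Current RCF = 11.18 × 12.4 × (16.51)² = 11.18 × 12.4 × 272.5801 ≈ 37,788.3 × g
Target RCF = 37,788.3 − 17,000 = 20,788.3 × g
(N/1000)² = 20,788.3 / 138.632 = 149.9531
N = 1000 × √149.9531 ≈ 12,245.5

N₂ ≈ 12250 RPM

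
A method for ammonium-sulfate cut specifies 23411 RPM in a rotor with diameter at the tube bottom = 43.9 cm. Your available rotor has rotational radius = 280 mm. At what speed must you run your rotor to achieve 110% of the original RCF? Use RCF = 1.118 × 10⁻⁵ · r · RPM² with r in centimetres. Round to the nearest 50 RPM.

Original rotor: r = 43.9 / 2 = 21.95 cm
RCF_original = 1.118 × 10⁻⁵ × 21.95 × (23411)² = 1.118 × 10⁻⁵ × 21.95 × 548,074,921 ≈ 134,498.1 × g
Target RCF = 1.1 × 134,498.1 ≈ 147,947.9 × g
Your rotor: r = 280 mm = 28.0 cm
147,947.9 = 1.118 × 10⁻⁵ × 28 × N²
N² = 147,947.9 / (31.304 × 10⁻⁵) = 472,616,599
N ≈ √472,616,599 ≈ 21,739.7

≈ 21750 RPM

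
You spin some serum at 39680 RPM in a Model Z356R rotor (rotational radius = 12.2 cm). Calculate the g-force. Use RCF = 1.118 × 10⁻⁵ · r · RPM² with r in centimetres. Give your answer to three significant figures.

RCF ≈ 215000 ×g

RCF = 1.118 × 10⁻⁵ × r × N²
RCF = 1.118 × 10⁻⁵ × 12.2 × (39680)² = 1.118 × 10⁻⁵ × 12.2 × 1,574,502,400 ≈ 214,755.8 × g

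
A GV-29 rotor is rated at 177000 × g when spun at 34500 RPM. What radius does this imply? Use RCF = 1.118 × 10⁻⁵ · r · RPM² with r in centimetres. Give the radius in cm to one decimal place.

13.3 cm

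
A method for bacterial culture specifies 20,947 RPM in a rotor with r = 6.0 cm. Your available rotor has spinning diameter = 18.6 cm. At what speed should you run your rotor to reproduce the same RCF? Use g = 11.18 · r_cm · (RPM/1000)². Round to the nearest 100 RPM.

RCF_original = 11.18 × 6 × (20.947)² = 11.18 × 6 × 438.776809 ≈ 29,433.1 × g
Your rotor: r = 18.6 / 2 = 9.3 cm
29,433.1 = 11.18 × 9.3 × (N/1000)²
(N/1000)² = 29,433.1 / 103.974 = 283.0813
N = 1000 × √283.0813 ≈ 16,825.0

≈ 16800 RPM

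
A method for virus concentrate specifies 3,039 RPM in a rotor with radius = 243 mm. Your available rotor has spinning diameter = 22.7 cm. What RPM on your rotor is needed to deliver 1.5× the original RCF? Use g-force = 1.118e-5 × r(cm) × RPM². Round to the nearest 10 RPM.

Original rotor: r = 243 mm = 24.3 cm
RCF_original = 1.118 × 10⁻⁵ × 24.3 × (3039)² = 1.118 × 10⁻⁵ × 24.3 × 9,235,521 ≈ 2,509.1 × g
Target RCF = 1.5 × 2,509.1 ≈ 3,763.6 × g
Your rotor: r = 22.7 / 2 = 11.35 cm
3,763.6 = 1.118 × 10⁻⁵ × 11.35 × N²
N² = 3,763.6 / (12.6893 × 10⁻⁵) = 29,659,634
N ≈ √29,659,634 ≈ 5,446.1

≈ 5450 RPM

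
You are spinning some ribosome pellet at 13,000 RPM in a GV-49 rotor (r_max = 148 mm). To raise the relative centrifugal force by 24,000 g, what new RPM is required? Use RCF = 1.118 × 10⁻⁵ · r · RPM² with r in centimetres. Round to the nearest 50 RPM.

r = 148 mm = 14.8 cm
Current RCF = 1.118 × 10⁻⁵ × 14.8 × (13000)² = 1.118 × 10⁻⁵ × 14.8 × 169,000,000 ≈ 27,963.4 × g
Target RCF = 27,963.4 + 24,000 = 51,963.4 × g
N² = 51,963.4 / (16.5464 × 10⁻⁵) = 314,046,560
N ≈ √314,046,560 ≈ 17,721.4

17700 RPM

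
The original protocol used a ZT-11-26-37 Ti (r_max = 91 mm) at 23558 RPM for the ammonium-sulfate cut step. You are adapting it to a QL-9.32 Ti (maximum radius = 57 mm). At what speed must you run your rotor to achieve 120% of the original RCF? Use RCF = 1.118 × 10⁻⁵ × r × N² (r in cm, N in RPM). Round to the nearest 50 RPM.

≈ 32600 RPM

Original rotor: r = 91 mm = 9.1 cm
RCF_original = 1.118 × 10⁻⁵ × 9.1 × (23558)² = 1.118 × 10⁻⁵ × 9.1 × 554,979,364 ≈ 56,462.5 × g
Target RCF = 1.2 × 56,462.5 ≈ 67,755 × g
Your rotor: r = 57 mm = 5.7 cm
67,755 = 1.118 × 10⁻⁵ × 5.7 × N²
N² = 67,755 / (6.3726 × 10⁻⁵) = 1,063,223,802
N ≈ √1,063,223,802 ≈ 32,607.1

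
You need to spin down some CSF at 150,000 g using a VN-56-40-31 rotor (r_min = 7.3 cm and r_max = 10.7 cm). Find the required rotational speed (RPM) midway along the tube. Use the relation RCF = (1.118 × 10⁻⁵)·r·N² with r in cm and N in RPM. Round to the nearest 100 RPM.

r_avg = (7.3 + 10.7) / 2 = 9 cm
150,000 = 1.118 × 10⁻⁵ × 9 × N²
N² = 150,000 / (10.062 × 10⁻⁵) = 1,490,757,305
N ≈ √1,490,757,305 ≈ 38,610.3

38600 RPM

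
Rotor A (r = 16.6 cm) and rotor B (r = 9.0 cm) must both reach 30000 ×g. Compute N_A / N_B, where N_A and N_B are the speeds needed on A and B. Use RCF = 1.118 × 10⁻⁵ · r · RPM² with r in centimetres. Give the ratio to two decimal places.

0.74

At fixed RCF, N ∝ 1/√r, so N_A/N_B = √(r_B/r_A) = √(9.0/16.6) = √0.542169 = 0.7363.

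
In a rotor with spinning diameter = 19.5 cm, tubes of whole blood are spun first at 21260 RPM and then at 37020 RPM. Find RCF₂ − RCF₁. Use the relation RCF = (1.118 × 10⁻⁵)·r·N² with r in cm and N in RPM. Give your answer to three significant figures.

≈ 100000 g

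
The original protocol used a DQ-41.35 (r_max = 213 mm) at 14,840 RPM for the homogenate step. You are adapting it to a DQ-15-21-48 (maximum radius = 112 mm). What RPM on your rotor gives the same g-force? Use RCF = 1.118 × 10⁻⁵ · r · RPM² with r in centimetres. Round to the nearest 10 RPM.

Original rotor: r = 213 mm = 21.3 cm
RCF = 1.118 × 10⁻⁵ × r × N²
RCF_original = 1.118 × 10⁻⁵ × 21.3 × (14840)² = 1.118 × 10⁻⁵ × 21.3 × 220,225,600 ≈ 52,443.2 × g
Your rotor: r = 112 mm = 11.2 cm
52,443.2 = 1.118 × 10⁻⁵ × 11.2 × N²
N² = 52,443.2 / (12.5216 × 10⁻⁵) = 418,821,876
N ≈ √418,821,876 ≈ 20,465.1

≈ 20470 RPM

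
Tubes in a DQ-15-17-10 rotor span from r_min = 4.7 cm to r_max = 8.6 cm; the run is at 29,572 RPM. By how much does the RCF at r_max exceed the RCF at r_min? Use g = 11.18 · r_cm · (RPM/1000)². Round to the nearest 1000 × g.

ΔRCF = 11.18 × (r_max − r_min) × (N/1000)² = 11.18 × 3.9 × 874.503184 ≈ 38,130.1

38000 × g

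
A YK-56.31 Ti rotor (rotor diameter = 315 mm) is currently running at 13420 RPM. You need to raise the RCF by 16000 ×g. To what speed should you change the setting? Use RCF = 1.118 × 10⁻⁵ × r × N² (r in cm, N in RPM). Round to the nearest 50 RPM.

r = 315 mm / 2 = 157.5 mm = 15.75 cm
Current RCF = 1.118 × 10⁻⁵ × 15.75 × (13420)² = 1.118 × 10⁻⁵ × 15.75 × 180,096,400 ≈ 31,712.3 × g
Target RCF = 31,712.3 + 16,000 = 47,712.3 × g
N² = 47,712.3 / (17.6085 × 10⁻⁵) = 270,961,751
N ≈ √270,961,751 ≈ 16,460.9

≈ 16450 RPM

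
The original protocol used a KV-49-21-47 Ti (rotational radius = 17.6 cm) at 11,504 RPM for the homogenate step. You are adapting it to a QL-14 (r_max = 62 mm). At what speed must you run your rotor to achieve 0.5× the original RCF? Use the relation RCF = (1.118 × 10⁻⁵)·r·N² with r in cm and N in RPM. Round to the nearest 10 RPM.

13710 RPM

RCF = 1.118 × 10⁻⁵ × r × N²
RCF_original = 1.118 × 10⁻⁵ × 17.6 × (11504)² = 1.118 × 10⁻⁵ × 17.6 × 132,342,016 ≈ 26,040.7 × g
Target RCF = 0.5 × 26,040.7 ≈ 13,020.4 × g
Your rotor: r = 62 mm = 6.2 cm
13,020.4 = 1.118 × 10⁻⁵ × 6.2 × N²
N² = 13,020.4 / (6.9316 × 10⁻⁵) = 187,841,191
N ≈ √187,841,191 ≈ 13,705.5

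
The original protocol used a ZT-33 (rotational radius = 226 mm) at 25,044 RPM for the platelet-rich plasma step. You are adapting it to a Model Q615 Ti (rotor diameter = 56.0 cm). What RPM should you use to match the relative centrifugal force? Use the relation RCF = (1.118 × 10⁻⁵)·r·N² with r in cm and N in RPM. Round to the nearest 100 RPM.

≈ 22500 RPM

Original rotor: r = 226 mm = 22.6 cm
RCF = 1.118 × 10⁻⁵ × r × N²
RCF_original = 1.118 × 10⁻⁵ × 22.6 × (25044)² = 1.118 × 10⁻⁵ × 22.6 × 627,201,936 ≈ 158,473.9 × g
Your rotor: r = 56.0 / 2 = 28 cm
158,473.9 = 1.118 × 10⁻⁵ × 28 × N²
N² = 158,473.9 / (31.304 × 10⁻⁵) = 506,241,694
N ≈ √506,241,694 ≈ 22,499.8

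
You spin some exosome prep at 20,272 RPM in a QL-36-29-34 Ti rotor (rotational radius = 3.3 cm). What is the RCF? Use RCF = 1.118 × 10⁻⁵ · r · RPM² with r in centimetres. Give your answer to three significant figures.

RCF = 1.118 × 10⁻⁵ × r × N²
RCF = 1.118 × 10⁻⁵ × 3.3 × (20272)² = 1.118 × 10⁻⁵ × 3.3 × 410,953,984 ≈ 15,161.7 × g

15200 × g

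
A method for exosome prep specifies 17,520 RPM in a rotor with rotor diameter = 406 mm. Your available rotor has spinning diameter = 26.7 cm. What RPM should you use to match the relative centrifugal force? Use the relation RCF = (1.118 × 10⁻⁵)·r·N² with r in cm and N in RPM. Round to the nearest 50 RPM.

21600 RPM

Original rotor: r = 406 mm / 2 = 203 mm = 20.3 cm
RCF = 1.118 × 10⁻⁵ × r × N²
RCF_original = 1.118 × 10⁻⁵ × 20.3 × (17520)² = 1.118 × 10⁻⁵ × 20.3 × 306,950,400 ≈ 69,663.6 × g
Your rotor: r = 26.7 / 2 = 13.35 cm
69,663.6 = 1.118 × 10⁻⁵ × 13.35 × N²
N² = 69,663.6 / (14.9253 × 10⁻⁵) = 466,748,407
N ≈ √466,748,407 ≈ 21,604.4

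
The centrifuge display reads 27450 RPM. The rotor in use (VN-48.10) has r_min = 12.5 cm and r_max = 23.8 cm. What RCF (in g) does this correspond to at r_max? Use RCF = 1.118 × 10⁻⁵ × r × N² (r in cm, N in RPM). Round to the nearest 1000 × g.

Use r_max = 23.8 cm.
RCF = 1.118 × 10⁻⁵ × 23.8 × (27450)² = 1.118 × 10⁻⁵ × 23.8 × 753,502,500 ≈ 200,495 × g

RCF ≈ 200000 g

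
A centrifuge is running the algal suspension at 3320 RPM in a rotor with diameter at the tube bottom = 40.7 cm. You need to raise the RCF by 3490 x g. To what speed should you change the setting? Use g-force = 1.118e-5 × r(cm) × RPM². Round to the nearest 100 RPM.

r = 40.7 / 2 = 20.35 cm
Current RCF = 1.118 × 10⁻⁵ × 20.35 × (3320)² = 1.118 × 10⁻⁵ × 20.35 × 11,022,400 ≈ 2,507.7 × g
Target RCF = 2,507.7 + 3,490 = 5,997.7 × g
N² = 5,997.7 / (22.7513 × 10⁻⁵) = 26,362,010
N ≈ √26,362,010 ≈ 5,134.4

N₂ ≈ 5100 RPM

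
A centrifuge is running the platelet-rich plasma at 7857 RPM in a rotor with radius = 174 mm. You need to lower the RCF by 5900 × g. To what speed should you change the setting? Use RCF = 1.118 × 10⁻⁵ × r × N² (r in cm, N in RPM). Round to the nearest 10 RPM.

≈ 5600 RPM

r = 174 mm = 17.4 cm
Current RCF = 1.118 × 10⁻⁵ × 17.4 × (7857)² = 1.118 × 10⁻⁵ × 17.4 × 61,732,449 ≈ 12,008.9 × g
Target RCF = 12,008.9 − 5,900 = 6,108.9 × g
N² = 6,108.9 / (19.4532 × 10⁻⁵) = 31,403,060
N ≈ √31,403,060 ≈ 5,603.8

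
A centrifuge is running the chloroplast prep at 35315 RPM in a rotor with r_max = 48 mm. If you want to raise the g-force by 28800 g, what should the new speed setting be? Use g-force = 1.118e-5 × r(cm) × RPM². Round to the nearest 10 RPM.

≈ 42240 RPM

r = 48 mm = 4.8 cm
Current RCF = 1.118 × 10⁻⁵ × 4.8 × (35315)² = 1.118 × 10⁻⁵ × 4.8 × 1,247,149,225 ≈ 66,927 × g
Target RCF = 66,927 + 28,800 = 95,727 × g
N² = 95,727 / (5.3664 × 10⁻⁵) = 1,783,821,556
N ≈ √1,783,821,556 ≈ 42,235.3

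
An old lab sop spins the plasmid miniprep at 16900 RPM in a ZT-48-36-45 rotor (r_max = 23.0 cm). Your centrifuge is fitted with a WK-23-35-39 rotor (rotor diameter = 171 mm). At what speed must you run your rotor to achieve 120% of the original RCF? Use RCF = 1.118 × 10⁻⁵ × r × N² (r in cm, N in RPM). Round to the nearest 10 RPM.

≈ 30360 RPM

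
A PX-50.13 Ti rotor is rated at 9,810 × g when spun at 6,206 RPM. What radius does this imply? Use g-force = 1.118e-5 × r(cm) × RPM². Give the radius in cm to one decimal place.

r ≈ 22.8 cm

9810 = 1.118 × 10⁻⁵ × r × (6206)²
r = 9810 / (1.118 × 10⁻⁵ × 38,514,436) = 9810 / 430.5914 ≈ 22.783 cm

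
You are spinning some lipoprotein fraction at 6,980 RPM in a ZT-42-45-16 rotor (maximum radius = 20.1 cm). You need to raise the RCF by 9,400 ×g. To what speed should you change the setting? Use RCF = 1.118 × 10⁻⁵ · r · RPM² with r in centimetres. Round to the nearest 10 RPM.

N₂ ≈ 9520 RPM

Current RCF = 1.118 × 10⁻⁵ × 20.1 × (6980)² = 1.118 × 10⁻⁵ × 20.1 × 48,720,400 ≈ 10,948.4 × g
Target RCF = 10,948.4 + 9,400 = 20,348.4 × g
N² = 20,348.4 / (22.4718 × 10⁻⁵) = 90,550,824
N ≈ √90,550,824 ≈ 9,515.8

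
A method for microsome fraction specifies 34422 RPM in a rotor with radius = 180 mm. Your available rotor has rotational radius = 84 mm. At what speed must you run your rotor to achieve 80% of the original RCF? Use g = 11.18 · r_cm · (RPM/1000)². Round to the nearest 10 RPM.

45070 RPM

Original rotor: r = 180 mm = 18.0 cm
RCF_original = 11.18 × 18 × (34.422)² = 11.18 × 18 × 1,184.874084 ≈ 238,444.1 × g
Target RCF = 0.8 × 238,444.1 ≈ 190,755.3 × g
Your rotor: r = 84 mm = 8.4 cm
190,755.3 = 11.18 × 8.4 × (N/1000)²
(N/1000)² = 190,755.3 / 93.912 = 2031.213
N = 1000 × √2031.213 ≈ 45,069.0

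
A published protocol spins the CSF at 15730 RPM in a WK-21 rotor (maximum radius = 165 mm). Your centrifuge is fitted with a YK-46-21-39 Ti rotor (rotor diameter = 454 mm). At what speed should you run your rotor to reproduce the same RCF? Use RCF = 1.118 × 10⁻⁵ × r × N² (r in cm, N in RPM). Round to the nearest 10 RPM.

Original rotor: r = 165 mm = 16.5 cm
RCF = 1.118 × 10⁻⁵ × r × N²
RCF_original = 1.118 × 10⁻⁵ × 16.5 × (15730)² = 1.118 × 10⁻⁵ × 16.5 × 247,432,900 ≈ 45,643.9 × g
Your rotor: r = 454 mm / 2 = 227 mm = 22.7 cm
45,643.9 = 1.118 × 10⁻⁵ × 22.7 × N²
N² = 45,643.9 / (25.3786 × 10⁻⁵) = 179,851,922
N ≈ √179,851,922 ≈ 13,410.9

≈ 13410 RPM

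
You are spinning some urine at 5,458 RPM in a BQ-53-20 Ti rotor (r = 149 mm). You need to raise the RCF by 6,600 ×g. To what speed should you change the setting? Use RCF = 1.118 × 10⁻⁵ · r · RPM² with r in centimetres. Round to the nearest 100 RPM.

≈ 8300 RPM

r = 149 mm = 14.9 cm
Current RCF = 1.118 × 10⁻⁵ × 14.9 × (5458)² = 1.118 × 10⁻⁵ × 14.9 × 29,789,764 ≈ 4,962.4 × g
Target RCF = 4,962.4 + 6,600 = 11,562.4 × g
N² = 11,562.4 / (16.6582 × 10⁻⁵) = 69,409,660
N ≈ √69,409,660 ≈ 8,331.2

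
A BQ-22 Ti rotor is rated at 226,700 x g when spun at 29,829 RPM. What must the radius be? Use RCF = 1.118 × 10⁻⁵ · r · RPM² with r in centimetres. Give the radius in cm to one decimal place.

226700 = 1.118 × 10⁻⁵ × r × (29829)²
r = 226700 / (1.118 × 10⁻⁵ × 889,769,241) = 226700 / 9947.62 ≈ 22.789 cm

≈ 22.8 cm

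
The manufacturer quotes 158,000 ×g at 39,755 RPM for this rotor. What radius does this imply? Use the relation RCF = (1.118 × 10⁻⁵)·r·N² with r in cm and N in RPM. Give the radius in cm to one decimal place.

8.9 cm

158000 = 1.118 × 10⁻⁵ × r × (39755)²
r = 158000 / (1.118 × 10⁻⁵ × 1,580,460,025) = 158000 / 17669.54 ≈ 8.942 cm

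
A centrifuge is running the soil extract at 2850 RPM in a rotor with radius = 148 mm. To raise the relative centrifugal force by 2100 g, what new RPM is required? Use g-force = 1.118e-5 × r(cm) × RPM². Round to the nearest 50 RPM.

r = 148 mm = 14.8 cm
Current RCF = 1.118 × 10⁻⁵ × 14.8 × (2850)² = 1.118 × 10⁻⁵ × 14.8 × 8,122,500 ≈ 1,344 × g
Target RCF = 1,344 + 2,100 = 3,444 × g
N² = 3,444 / (16.5464 × 10⁻⁵) = 20,814,195
N ≈ √20,814,195 ≈ 4,562.3

≈ 4550 RPM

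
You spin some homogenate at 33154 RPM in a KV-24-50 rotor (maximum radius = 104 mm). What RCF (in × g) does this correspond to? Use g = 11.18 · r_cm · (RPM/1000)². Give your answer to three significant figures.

r = 104 mm = 10.4 cm
RCF = 11.18 × r × (N/1000)²
RCF = 11.18 × 10.4 × (33.154)² = 11.18 × 10.4 × 1,099.187716 ≈ 127,804.8 × g

≈ 128000 × g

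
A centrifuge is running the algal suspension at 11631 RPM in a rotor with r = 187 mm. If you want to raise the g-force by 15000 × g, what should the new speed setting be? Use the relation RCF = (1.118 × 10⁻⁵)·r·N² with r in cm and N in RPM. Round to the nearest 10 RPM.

≈ 14390 RPM

r = 187 mm = 18.7 cm
Current RCF = 1.118 × 10⁻⁵ × 18.7 × (11631)² = 1.118 × 10⁻⁵ × 18.7 × 135,280,161 ≈ 28,282.5 × g
Target RCF = 28,282.5 + 15,000 = 43,282.5 × g
N² = 43,282.5 / (20.9066 × 10⁻⁵) = 207,027,924
N ≈ √207,027,924 ≈ 14,388.5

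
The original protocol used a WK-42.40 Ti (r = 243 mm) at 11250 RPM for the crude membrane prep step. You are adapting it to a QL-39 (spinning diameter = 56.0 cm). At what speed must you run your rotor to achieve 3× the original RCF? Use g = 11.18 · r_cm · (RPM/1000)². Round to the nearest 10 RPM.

18150 RPM

Original rotor: r = 243 mm = 24.3 cm
RCF_original = 11.18 × 24.3 × (11.25)² = 11.18 × 24.3 × 126.5625 ≈ 34,383.7 × g
Target RCF = 3 × 34,383.7 ≈ 103,151.1 × g
Your rotor: r = 56.0 / 2 = 28 cm
103,151.1 = 11.18 × 28 × (N/1000)²
(N/1000)² = 103,151.1 / 313.04 = 329.5141
N = 1000 × √329.5141 ≈ 18,152.5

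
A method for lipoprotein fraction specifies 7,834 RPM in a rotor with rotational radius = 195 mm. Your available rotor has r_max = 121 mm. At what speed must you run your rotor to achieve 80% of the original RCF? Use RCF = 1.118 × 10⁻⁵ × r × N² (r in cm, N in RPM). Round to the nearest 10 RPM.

Original rotor: r = 195 mm = 19.5 cm
RCF_original = 1.118 × 10⁻⁵ × 19.5 × (7834)² = 1.118 × 10⁻⁵ × 19.5 × 61,371,556 ≈ 13,379.6 × g
Target RCF = 0.8 × 13,379.6 ≈ 10,703.7 × g
Your rotor: r = 121 mm = 12.1 cm
10,703.7 = 1.118 × 10⁻⁵ × 12.1 × N²
N² = 10,703.7 / (13.5278 × 10⁻⁵) = 79,123,730
N ≈ √79,123,730 ≈ 8,895.2

≈ 8900 RPM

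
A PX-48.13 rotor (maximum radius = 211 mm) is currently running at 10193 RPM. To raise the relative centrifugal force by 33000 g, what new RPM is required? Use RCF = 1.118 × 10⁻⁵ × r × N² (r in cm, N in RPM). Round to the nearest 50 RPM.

≈ 15600 RPM

r = 211 mm = 21.1 cm
Current RCF = 1.118 × 10⁻⁵ × 21.1 × (10193)² = 1.118 × 10⁻⁵ × 21.1 × 103,897,249 ≈ 24,509.2 × g
Target RCF = 24,509.2 + 33,000 = 57,509.2 × g
N² = 57,509.2 / (23.5898 × 10⁻⁵) = 243,788,417
N ≈ √243,788,417 ≈ 15,613.7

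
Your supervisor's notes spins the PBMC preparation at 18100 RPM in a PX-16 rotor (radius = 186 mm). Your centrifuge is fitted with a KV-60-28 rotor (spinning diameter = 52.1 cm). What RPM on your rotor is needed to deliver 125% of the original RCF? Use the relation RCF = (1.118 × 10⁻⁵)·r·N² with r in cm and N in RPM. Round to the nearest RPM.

Original rotor: r = 186 mm = 18.6 cm
RCF = 1.118 × 10⁻⁵ × r × N²
RCF_original = 1.118 × 10⁻⁵ × 18.6 × (18100)² = 1.118 × 10⁻⁵ × 18.6 × 327,610,000 ≈ 68,125.8 × g
Target RCF = 1.25 × 68,125.8 ≈ 85,157.2 × g
Your rotor: r = 52.1 / 2 = 26.05 cm
85,157.2 = 1.118 × 10⁻⁵ × 26.05 × N²
N² = 85,157.2 / (29.1239 × 10⁻⁵) = 292,396,279
N ≈ √292,396,279 ≈ 17,099.6

17100 RPM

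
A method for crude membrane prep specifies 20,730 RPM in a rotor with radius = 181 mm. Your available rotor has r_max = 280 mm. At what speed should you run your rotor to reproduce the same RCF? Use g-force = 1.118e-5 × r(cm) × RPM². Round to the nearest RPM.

16667 RPM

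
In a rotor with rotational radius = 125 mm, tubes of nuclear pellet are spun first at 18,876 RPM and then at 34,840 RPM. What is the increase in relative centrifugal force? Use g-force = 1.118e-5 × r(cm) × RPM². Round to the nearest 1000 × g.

120000 × g

r = 125 mm = 12.5 cm
RCF₁ = 1.118 × 10⁻⁵ × 12.5 × (18876)² = 1.118 × 10⁻⁵ × 12.5 × 356,303,376 ≈ 49,793.4 × g
RCF₂ = 1.118 × 10⁻⁵ × 12.5 × (34840)² = 1.118 × 10⁻⁵ × 12.5 × 1,213,825,600 ≈ 169,632.1 × g
Increase = 169,632.1 − 49,793.4 = 119,838.7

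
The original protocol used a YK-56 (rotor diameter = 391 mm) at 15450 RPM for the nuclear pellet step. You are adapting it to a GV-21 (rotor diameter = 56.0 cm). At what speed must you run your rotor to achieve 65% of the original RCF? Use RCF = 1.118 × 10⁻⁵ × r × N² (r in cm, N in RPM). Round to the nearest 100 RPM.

Original rotor: r = 391 mm / 2 = 195.5 mm = 19.55 cm
RCF_original = 1.118 × 10⁻⁵ × 19.55 × (15450)² = 1.118 × 10⁻⁵ × 19.55 × 238,702,500 ≈ 52,173 × g
Target RCF = 0.65 × 52,173 ≈ 33,912.5 × g
Your rotor: r = 56.0 / 2 = 28 cm
33,912.5 = 1.118 × 10⁻⁵ × 28 × N²
N² = 33,912.5 / (31.304 × 10⁻⁵) = 108,332,801
N ≈ √108,332,801 ≈ 10,408.3

≈ 10400 RPM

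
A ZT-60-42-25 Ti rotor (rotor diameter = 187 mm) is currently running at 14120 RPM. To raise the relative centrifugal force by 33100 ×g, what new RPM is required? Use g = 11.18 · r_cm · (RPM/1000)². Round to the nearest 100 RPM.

≈ 22700 RPM

r = 187 mm / 2 = 93.5 mm = 9.35 cm
Current RCF = 11.18 × 9.35 × (14.12)² = 11.18 × 9.35 × 199.3744 ≈ 20,841.2 × g
Target RCF = 20,841.2 + 33,100 = 53,941.2 × g
(N/1000)² = 53,941.2 / 104.533 = 516.0208
N = 1000 × √516.0208 ≈ 22,716.1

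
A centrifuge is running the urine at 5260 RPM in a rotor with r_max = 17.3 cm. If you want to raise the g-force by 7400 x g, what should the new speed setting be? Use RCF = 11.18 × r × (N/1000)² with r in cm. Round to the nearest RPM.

Current RCF = 11.18 × 17.3 × (5.26)² = 11.18 × 17.3 × 27.6676 ≈ 5,351.3 × g
Target RCF = 5,351.3 + 7,400 = 12,751.3 × g
(N/1000)² = 12,751.3 / 193.414 = 65.92749
N = 1000 × √65.92749 ≈ 8,119.6

N₂ ≈ 8120 RPM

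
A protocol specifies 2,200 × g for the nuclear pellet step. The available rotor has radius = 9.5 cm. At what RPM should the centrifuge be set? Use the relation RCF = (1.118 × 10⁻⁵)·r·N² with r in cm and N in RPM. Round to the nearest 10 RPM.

≈ 4550 RPM

2,200 = 1.118 × 10⁻⁵ × 9.5 × N²
N² = 2,200 / (10.621 × 10⁻⁵) = 20,713,680
N ≈ √20,713,680 ≈ 4,551.2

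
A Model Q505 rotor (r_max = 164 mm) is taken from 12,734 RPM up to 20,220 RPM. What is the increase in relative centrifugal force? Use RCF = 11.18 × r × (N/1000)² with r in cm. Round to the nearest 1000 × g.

r = 164 mm = 16.4 cm
RCF₁ = 11.18 × 16.4 × (12.734)² = 11.18 × 16.4 × 162.154756 ≈ 29,731.4 × g
RCF₂ = 11.18 × 16.4 × (20.22)² = 11.18 × 16.4 × 408.8484 ≈ 74,963.2 × g
Increase = 74,963.2 − 29,731.4 = 45,231.8

≈ 45000 g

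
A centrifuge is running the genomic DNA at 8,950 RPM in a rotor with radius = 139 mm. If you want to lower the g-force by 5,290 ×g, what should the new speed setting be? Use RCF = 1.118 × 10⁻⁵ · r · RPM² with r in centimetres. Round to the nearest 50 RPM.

N₂ ≈ 6800 RPM

r = 139 mm = 13.9 cm
Current RCF = 1.118 × 10⁻⁵ × 13.9 × (8950)² = 1.118 × 10⁻⁵ × 13.9 × 80,102,500 ≈ 12,448.1 × g
Target RCF = 12,448.1 − 5,290 = 7,158.1 × g
N² = 7,158.1 / (15.5402 × 10⁻⁵) = 46,061,827
N ≈ √46,061,827 ≈ 6,786.9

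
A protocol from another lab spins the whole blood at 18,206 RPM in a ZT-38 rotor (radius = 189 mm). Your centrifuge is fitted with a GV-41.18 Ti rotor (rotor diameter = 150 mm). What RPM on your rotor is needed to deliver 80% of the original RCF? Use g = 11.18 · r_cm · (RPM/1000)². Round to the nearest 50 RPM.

25850 RPM

Original rotor: r = 189 mm = 18.9 cm
RCF = 11.18 × r × (N/1000)²
RCF_original = 11.18 × 18.9 × (18.206)² = 11.18 × 18.9 × 331.458436 ≈ 70,037.8 × g
Target RCF = 0.8 × 70,037.8 ≈ 56,030.2 × g
Your rotor: r = 150 mm / 2 = 75 mm = 7.5 cm
56,030.2 = 11.18 × 7.5 × (N/1000)²
(N/1000)² = 56,030.2 / 83.85 = 668.2194
N = 1000 × √668.2194 ≈ 25,849.9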